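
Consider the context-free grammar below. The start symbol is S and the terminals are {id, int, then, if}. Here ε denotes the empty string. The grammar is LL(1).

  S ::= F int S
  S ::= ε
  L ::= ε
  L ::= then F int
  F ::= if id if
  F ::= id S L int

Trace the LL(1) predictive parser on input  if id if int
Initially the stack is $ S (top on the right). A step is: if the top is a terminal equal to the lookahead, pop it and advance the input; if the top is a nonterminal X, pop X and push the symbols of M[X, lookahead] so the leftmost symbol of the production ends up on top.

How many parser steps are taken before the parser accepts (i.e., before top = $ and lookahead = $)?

step 1: stack=$ S  input=if id if int $  — expand S ::= F int S
step 2: stack=$ S int F  input=if id if int $  — expand F ::= if id if
step 3: stack=$ S int if id if  input=if id if int $  — match if
step 4: stack=$ S int if id  input=id if int $  — match id
step 5: stack=$ S int if  input=if int $  — match if
step 6: stack=$ S int  input=int $  — match int
step 7: stack=$ S  input=$  — expand S ::= ε
Accept reached after 7 steps.

7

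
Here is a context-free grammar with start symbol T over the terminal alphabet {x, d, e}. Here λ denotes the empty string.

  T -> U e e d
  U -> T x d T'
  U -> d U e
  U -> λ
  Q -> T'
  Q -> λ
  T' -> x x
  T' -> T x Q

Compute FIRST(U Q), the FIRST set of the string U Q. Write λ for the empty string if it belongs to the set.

{λ, d, e, x}

FIRST(T): from T->U e e d we get {d, e}. So FIRST(T) = {d, e}.
FIRST(U): from U->T x d T' we get {d, e}; from U->d U e we get {d}; from U->λ we get {λ}. So FIRST(U) = {λ, d, e}.
FIRST(T'): from T'->x x we get {x}; from T'->T x Q we get {d, e}. So FIRST(T') = {d, e, x}.
FIRST(Q): from Q->T' we get {d, e, x}; from Q->λ we get {λ}. So FIRST(Q) = {λ, d, e, x}.
FIRST(U Q): take FIRST of each symbol in turn, carrying on past any symbol whose FIRST contains λ; result {λ, d, e, x}.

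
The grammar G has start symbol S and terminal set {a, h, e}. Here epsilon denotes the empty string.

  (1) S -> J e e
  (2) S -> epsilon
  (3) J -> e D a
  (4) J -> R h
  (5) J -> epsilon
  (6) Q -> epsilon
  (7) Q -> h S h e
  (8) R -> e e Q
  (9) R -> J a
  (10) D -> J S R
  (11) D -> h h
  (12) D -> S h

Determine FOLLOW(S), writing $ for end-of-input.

FIRST(Q): from Q->epsilon we get {epsilon}; from Q->h S h e we get {h}. So FIRST(Q) = {epsilon, h}.
FIRST(S): from S->J e e we get {a, e}; from S->epsilon we get {epsilon}. So FIRST(S) = {epsilon, a, e}.
FIRST(J): from J->e D a we get {e}; from J->R h we get {a, e}; from J->epsilon we get {epsilon}. So FIRST(J) = {epsilon, a, e}.
FIRST(R): from R->e e Q we get {e}; from R->J a we get {a, e}. So FIRST(R) = {a, e}.
FIRST(D): from D->J S R we get {a, e}; from D->h h we get {h}; from D->S h we get {a, e, h}. So FIRST(D) = {a, e, h}.
FOLLOW(S) includes $ since S is the start symbol.
FOLLOW(S): in Q->h S h e, S is followed by h e with FIRST {h}; in D->J S R, S is followed by R with FIRST {a, e}; in D->S h, S is followed by h with FIRST {h}. Thus FOLLOW(S) = {$, a, e, h}.
FOLLOW(J): in S->J e e, J is followed by e e with FIRST {e}; in R->J a, J is followed by a with FIRST {a}; in D->J S R, J is followed by S R with FIRST {a, e}. Thus FOLLOW(J) = {a, e}.
FOLLOW(D): in J->e D a, D is followed by a with FIRST {a}. Thus FOLLOW(D) = {a}.
FOLLOW(R): in J->R h, R is followed by h with FIRST {h}; in D->J S R, the suffix after R is empty, so FOLLOW(R) ⊇ FOLLOW(D) = {a}. Thus FOLLOW(R) = {a, h}.
FOLLOW(Q): in R->e e Q, the suffix after Q is empty, so FOLLOW(Q) ⊇ FOLLOW(R) = {a, h}. Thus FOLLOW(Q) = {a, h}.

{$, a, e, h}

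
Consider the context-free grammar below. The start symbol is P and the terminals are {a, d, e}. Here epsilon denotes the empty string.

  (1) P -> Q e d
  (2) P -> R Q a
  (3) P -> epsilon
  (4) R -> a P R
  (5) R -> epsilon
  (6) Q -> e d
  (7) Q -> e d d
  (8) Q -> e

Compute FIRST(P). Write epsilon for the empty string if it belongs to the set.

FIRST(R) = {epsilon, a}
FIRST(Q) = {e}
FIRST(P) = {epsilon, a, e}  (via Q e d, R Q a)

{epsilon, a, e}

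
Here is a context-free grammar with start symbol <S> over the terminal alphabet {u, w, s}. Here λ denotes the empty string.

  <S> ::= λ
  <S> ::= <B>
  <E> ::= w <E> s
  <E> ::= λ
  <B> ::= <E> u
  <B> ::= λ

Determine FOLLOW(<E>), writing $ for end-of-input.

FIRST(<E>) = {λ, w}
FIRST(<B>) = {λ, u, w}  (via <E> u)
FIRST(<S>) = {λ, u, w}  (via <B>)
FOLLOW(<S>) includes $ since <S> is the start symbol.
FOLLOW(<S>): <S> appears on no right-hand side. Thus FOLLOW(<S>) = {$}.
FOLLOW(<E>): in <E>::=w <E> s, <E> is followed by s with FIRST {s}; in <B>::=<E> u, <E> is followed by u with FIRST {u}. Thus FOLLOW(<E>) = {s, u}.
FOLLOW(<B>): in <S>::=<B>, the suffix after <B> is empty, so FOLLOW(<B>) ⊇ FOLLOW(<S>) = {$}. Thus FOLLOW(<B>) = {$}.

{s, u}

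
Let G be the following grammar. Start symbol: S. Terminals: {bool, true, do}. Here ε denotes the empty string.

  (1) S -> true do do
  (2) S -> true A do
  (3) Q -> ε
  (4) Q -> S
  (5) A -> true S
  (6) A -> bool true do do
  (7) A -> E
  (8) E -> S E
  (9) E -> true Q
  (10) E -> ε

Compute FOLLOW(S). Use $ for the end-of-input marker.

{$, do, true}

FIRST(S) = {true}
FIRST(Q) = {ε, true}  (via S)
FIRST(E) = {ε, true}  (via S E)
FIRST(A) = {ε, bool, true}  (via E)
FOLLOW(S) includes $ since S is the start symbol.
FOLLOW(A): in S->true A do, A is followed by do with FIRST {do}. Thus FOLLOW(A) = {do}.
FOLLOW(E): in A->E, the suffix after E is empty, so FOLLOW(E) ⊇ FOLLOW(A) = {do}; in E->S E, the suffix after E is empty (adds nothing new). Thus FOLLOW(E) = {do}.
FOLLOW(Q): in E->true Q, the suffix after Q is empty, so FOLLOW(Q) ⊇ FOLLOW(E) = {do}. Thus FOLLOW(Q) = {do}.
FOLLOW(S): in Q->S, the suffix after S is empty, so FOLLOW(S) ⊇ FOLLOW(Q) = {do}; in A->true S, the suffix after S is empty, so FOLLOW(S) ⊇ FOLLOW(A) = {do}; in E->S E, S is followed by E with FIRST {ε, true}; in E->S E, the suffix after S is nullable, so FOLLOW(S) ⊇ FOLLOW(E) = {do}. Thus FOLLOW(S) = {$, do, true}.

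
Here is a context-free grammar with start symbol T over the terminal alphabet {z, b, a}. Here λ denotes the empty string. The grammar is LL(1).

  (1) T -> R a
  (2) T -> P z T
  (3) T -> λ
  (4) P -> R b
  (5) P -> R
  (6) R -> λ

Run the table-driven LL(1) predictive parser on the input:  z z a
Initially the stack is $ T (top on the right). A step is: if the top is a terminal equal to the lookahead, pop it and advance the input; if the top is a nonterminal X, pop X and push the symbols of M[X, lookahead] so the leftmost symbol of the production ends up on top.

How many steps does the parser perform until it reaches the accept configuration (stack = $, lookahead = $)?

11

step 1: stack=$ T  input=z z a $  — expand T -> P z T
step 2: stack=$ T z P  input=z z a $  — expand P -> R
step 3: stack=$ T z R  input=z z a $  — expand R -> λ
step 4: stack=$ T z  input=z z a $  — match z
step 5: stack=$ T  input=z a $  — expand T -> P z T
step 6: stack=$ T z P  input=z a $  — expand P -> R
step 7: stack=$ T z R  input=z a $  — expand R -> λ
step 8: stack=$ T z  input=z a $  — match z
step 9: stack=$ T  input=a $  — expand T -> R a
step 10: stack=$ a R  input=a $  — expand R -> λ
step 11: stack=$ a  input=a $  — match a
Accept reached after 11 steps.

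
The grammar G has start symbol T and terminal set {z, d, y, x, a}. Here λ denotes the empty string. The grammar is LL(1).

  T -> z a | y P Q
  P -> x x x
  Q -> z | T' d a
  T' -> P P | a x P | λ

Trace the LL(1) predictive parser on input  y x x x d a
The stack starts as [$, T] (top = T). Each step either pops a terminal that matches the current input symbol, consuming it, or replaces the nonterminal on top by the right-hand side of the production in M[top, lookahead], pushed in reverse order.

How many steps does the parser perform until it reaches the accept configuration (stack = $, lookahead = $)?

10

step 1: stack=$ T  input=y x x x d a $  — expand T -> y P Q
step 2: stack=$ Q P y  input=y x x x d a $  — match y
step 3: stack=$ Q P  input=x x x d a $  — expand P -> x x x
step 4: stack=$ Q x x x  input=x x x d a $  — match x
step 5: stack=$ Q x x  input=x x d a $  — match x
step 6: stack=$ Q x  input=x d a $  — match x
step 7: stack=$ Q  input=d a $  — expand Q -> T' d a
step 8: stack=$ a d T'  input=d a $  — expand T' -> λ
step 9: stack=$ a d  input=d a $  — match d
step 10: stack=$ a  input=a $  — match a
Accept reached after 10 steps.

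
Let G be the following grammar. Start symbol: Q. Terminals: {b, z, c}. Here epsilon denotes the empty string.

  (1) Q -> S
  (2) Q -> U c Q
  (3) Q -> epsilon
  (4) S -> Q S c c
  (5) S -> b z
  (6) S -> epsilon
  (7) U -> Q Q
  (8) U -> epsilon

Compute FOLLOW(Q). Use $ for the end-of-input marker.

FIRST(Q) = {epsilon, b, c}  (via S, U c Q)
FIRST(S) = {epsilon, b, c}  (via Q S c c)
FIRST(U) = {epsilon, b, c}  (via Q Q)
FOLLOW(Q) includes $ since Q is the start symbol.
FOLLOW(U): in Q->U c Q, U is followed by c Q with FIRST {c}. Thus FOLLOW(U) = {c}.
FOLLOW(Q): in Q->U c Q, the suffix after Q is empty (adds nothing new); in S->Q S c c, Q is followed by S c c with FIRST {b, c}; in U->Q Q (occurrence 1), Q is followed by Q with FIRST {epsilon, b, c}; in U->Q Q (occurrence 1), the suffix after Q is nullable, so FOLLOW(Q) ⊇ FOLLOW(U) = {c}; in U->Q Q (occurrence 2), the suffix after Q is empty, so FOLLOW(Q) ⊇ FOLLOW(U) = {c}. Thus FOLLOW(Q) = {$, b, c}.
FOLLOW(S): in Q->S, the suffix after S is empty, so FOLLOW(S) ⊇ FOLLOW(Q) = {$, b, c}; in S->Q S c c, S is followed by c c with FIRST {c}. Thus FOLLOW(S) = {$, b, c}.

{$, b, c}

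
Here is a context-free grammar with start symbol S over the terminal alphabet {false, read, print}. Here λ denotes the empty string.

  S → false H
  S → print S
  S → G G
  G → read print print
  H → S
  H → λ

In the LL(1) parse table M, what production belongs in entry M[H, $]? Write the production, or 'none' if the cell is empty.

FIRST(G): from G→read print print we get {read}. So FIRST(G) = {read}.
FIRST(S): from S→false H we get {false}; from S→print S we get {print}; from S→G G we get {read}. So FIRST(S) = {false, print, read}.
FIRST(H): from H→S we get {false, print, read}; from H→λ we get {λ}. So FIRST(H) = {λ, false, print, read}.
FOLLOW(S) includes $ since S is the start symbol.
FOLLOW(S): in S→print S, the suffix after S is empty (adds nothing new); in H→S, the suffix after S is empty, so FOLLOW(S) ⊇ FOLLOW(H) = {$}. Thus FOLLOW(S) = {$}.
FOLLOW(H): in S→false H, the suffix after H is empty, so FOLLOW(H) ⊇ FOLLOW(S) = {$}. Thus FOLLOW(H) = {$}.
For H → S: FIRST(S) = {false, print, read}, so it goes in M[H, t] for t ∈ {false, print, read}.
For H → λ: FIRST(λ) = {λ}, so it goes in M[H, t] for t ∈ {}; since λ ∈ FIRST, also for every t ∈ FOLLOW(H) = {$}.

H → λ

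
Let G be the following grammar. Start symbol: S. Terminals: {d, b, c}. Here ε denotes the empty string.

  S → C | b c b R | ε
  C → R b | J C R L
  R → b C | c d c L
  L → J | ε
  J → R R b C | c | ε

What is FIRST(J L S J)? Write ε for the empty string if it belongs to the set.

{ε, b, c}

FIRST(R) = {b, c}
FIRST(J) = {ε, b, c}  (via R R b C)
FIRST(C) = {b, c}  (via R b, J C R L)
FIRST(L) = {ε, b, c}  (via J)
FIRST(S) = {ε, b, c}  (via C)
FIRST(J L S J): take FIRST of each symbol in turn, carrying on past any symbol whose FIRST contains ε; result {ε, b, c}.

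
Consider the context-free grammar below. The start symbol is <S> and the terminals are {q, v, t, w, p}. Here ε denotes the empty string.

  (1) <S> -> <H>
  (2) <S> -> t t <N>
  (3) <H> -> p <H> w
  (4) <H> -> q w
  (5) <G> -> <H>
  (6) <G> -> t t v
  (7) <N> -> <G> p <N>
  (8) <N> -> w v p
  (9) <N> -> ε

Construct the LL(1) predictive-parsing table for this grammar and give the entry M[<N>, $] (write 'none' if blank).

FIRST(<H>): from <H>->p <H> w we get {p}; from <H>->q w we get {q}. So FIRST(<H>) = {p, q}.
FIRST(<S>): from <S>-><H> we get {p, q}; from <S>->t t <N> we get {t}. So FIRST(<S>) = {p, q, t}.
FIRST(<G>): from <G>-><H> we get {p, q}; from <G>->t t v we get {t}. So FIRST(<G>) = {p, q, t}.
FIRST(<N>): from <N>-><G> p <N> we get {p, q, t}; from <N>->w v p we get {w}; from <N>->ε we get {ε}. So FIRST(<N>) = {ε, p, q, t, w}.
FOLLOW(<S>) includes $ since <S> is the start symbol.
FOLLOW(<S>): <S> appears on no right-hand side. Thus FOLLOW(<S>) = {$}.
FOLLOW(<N>): in <S>->t t <N>, the suffix after <N> is empty, so FOLLOW(<N>) ⊇ FOLLOW(<S>) = {$}; in <N>-><G> p <N>, the suffix after <N> is empty (adds nothing new). Thus FOLLOW(<N>) = {$}.
For <N> -> <G> p <N>: FIRST(<G> p <N>) = {p, q, t}, so it goes in M[<N>, t] for t ∈ {p, q, t}.
For <N> -> w v p: FIRST(w v p) = {w}, so it goes in M[<N>, t] for t ∈ {w}.
For <N> -> ε: FIRST(ε) = {ε}, so it goes in M[<N>, t] for t ∈ {}; since ε ∈ FIRST, also for every t ∈ FOLLOW(<N>) = {$}.

<N> -> ε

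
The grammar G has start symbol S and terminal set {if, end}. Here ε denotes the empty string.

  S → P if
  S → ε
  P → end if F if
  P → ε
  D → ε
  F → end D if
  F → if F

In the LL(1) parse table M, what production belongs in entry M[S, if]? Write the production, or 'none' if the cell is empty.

S → P if

FIRST(P) = {ε, end}
FIRST(D) = {ε}
FIRST(F) = {end, if}
FIRST(S) = {ε, end, if}  (via P if)
FOLLOW(S) includes $ since S is the start symbol.
FOLLOW(S): S appears on no right-hand side. Thus FOLLOW(S) = {$}.
For S → P if: FIRST(P if) = {end, if}, so it goes in M[S, t] for t ∈ {end, if}.
For S → ε: FIRST(ε) = {ε}, so it goes in M[S, t] for t ∈ {}; since ε ∈ FIRST, also for every t ∈ FOLLOW(S) = {$}.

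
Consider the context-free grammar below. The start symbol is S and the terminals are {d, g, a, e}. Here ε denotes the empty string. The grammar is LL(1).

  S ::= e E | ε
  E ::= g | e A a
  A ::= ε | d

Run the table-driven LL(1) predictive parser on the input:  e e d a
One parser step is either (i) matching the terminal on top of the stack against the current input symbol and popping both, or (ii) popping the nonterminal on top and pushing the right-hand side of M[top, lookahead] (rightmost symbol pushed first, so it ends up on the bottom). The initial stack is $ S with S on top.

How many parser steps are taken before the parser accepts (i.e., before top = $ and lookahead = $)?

7

step 1: stack=$ S  input=e e d a $  — expand S ::= e E
step 2: stack=$ E e  input=e e d a $  — match e
step 3: stack=$ E  input=e d a $  — expand E ::= e A a
step 4: stack=$ a A e  input=e d a $  — match e
step 5: stack=$ a A  input=d a $  — expand A ::= d
step 6: stack=$ a d  input=d a $  — match d
step 7: stack=$ a  input=a $  — match a
Accept reached after 7 steps.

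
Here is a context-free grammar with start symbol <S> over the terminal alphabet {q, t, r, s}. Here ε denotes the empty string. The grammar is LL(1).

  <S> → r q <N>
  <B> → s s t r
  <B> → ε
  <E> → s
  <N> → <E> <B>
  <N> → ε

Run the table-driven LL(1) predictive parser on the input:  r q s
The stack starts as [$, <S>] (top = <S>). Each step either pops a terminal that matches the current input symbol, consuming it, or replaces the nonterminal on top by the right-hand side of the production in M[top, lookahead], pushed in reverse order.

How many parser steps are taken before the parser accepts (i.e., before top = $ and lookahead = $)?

     Stack      Input    Action
  1  $ <S>      r q s $  expand <S> → r q <N>
  2  $ <N> q r  r q s $  match r
  3  $ <N> q    q s $    match q
  4  $ <N>      s $      expand <N> → <E> <B>
  5  $ <B> <E>  s $      expand <E> → s
  6  $ <B> s    s $      match s
  7  $ <B>      $        expand <B> → ε
Accept reached after 7 steps.

7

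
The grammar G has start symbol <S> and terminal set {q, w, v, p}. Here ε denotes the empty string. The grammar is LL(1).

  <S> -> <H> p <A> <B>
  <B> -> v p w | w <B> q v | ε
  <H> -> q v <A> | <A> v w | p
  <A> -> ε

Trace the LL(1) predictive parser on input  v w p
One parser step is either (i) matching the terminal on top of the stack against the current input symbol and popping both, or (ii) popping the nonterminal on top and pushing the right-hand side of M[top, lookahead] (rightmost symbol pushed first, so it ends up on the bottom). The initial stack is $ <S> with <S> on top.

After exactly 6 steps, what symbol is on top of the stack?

<A>

     Stack                Input    Action
  1  $ <S>                v w p $  expand <S> -> <H> p <A> <B>
  2  $ <B> <A> p <H>      v w p $  expand <H> -> <A> v w
  3  $ <B> <A> p w v <A>  v w p $  expand <A> -> ε
  4  $ <B> <A> p w v      v w p $  match v
  5  $ <B> <A> p w        w p $    match w
  6  $ <B> <A> p          p $      match p
Stack after step 6: $ <B> <A> (top = <A>).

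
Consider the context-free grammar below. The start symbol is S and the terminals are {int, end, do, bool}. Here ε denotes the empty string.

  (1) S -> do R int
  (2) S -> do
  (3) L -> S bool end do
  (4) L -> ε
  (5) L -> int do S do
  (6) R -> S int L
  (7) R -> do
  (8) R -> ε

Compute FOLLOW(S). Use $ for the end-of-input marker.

FIRST(S) = {do}
FIRST(L) = {ε, do, int}  (via S bool end do)
FIRST(R) = {ε, do}  (via S int L)
FOLLOW(S) includes $ since S is the start symbol.
FOLLOW(S): in L->S bool end do, S is followed by bool end do with FIRST {bool}; in L->int do S do, S is followed by do with FIRST {do}; in R->S int L, S is followed by int L with FIRST {int}. Thus FOLLOW(S) = {$, bool, do, int}.
FOLLOW(R): in S->do R int, R is followed by int with FIRST {int}. Thus FOLLOW(R) = {int}.
FOLLOW(L): in R->S int L, the suffix after L is empty, so FOLLOW(L) ⊇ FOLLOW(R) = {int}. Thus FOLLOW(L) = {int}.

{$, bool, do, int}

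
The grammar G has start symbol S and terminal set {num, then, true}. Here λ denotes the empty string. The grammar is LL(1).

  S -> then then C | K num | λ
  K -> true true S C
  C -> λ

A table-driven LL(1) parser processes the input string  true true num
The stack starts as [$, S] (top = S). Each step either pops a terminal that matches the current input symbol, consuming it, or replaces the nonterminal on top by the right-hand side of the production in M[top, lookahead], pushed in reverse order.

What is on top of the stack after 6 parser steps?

num

step 1: stack=$ S  input=true true num $  — expand S -> K num
step 2: stack=$ num K  input=true true num $  — expand K -> true true S C
step 3: stack=$ num C S true true  input=true true num $  — match true
step 4: stack=$ num C S true  input=true num $  — match true
step 5: stack=$ num C S  input=num $  — expand S -> λ
step 6: stack=$ num C  input=num $  — expand C -> λ
Stack after step 6: $ num (top = num).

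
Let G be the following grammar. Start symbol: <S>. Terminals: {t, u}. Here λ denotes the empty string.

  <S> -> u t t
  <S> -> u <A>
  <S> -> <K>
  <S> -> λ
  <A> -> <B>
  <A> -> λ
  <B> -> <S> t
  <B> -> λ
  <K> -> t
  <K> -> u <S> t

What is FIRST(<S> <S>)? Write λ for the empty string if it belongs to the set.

{λ, t, u}

FIRST(<K>): from <K>->t we get {t}; from <K>->u <S> t we get {u}. So FIRST(<K>) = {t, u}.
FIRST(<S>): from <S>->u t t we get {u}; from <S>->u <A> we get {u}; from <S>-><K> we get {t, u}; from <S>->λ we get {λ}. So FIRST(<S>) = {λ, t, u}.
FIRST(<B>): from <B>-><S> t we get {t, u}; from <B>->λ we get {λ}. So FIRST(<B>) = {λ, t, u}.
FIRST(<A>): from <A>-><B> we get {λ, t, u}; from <A>->λ we get {λ}. So FIRST(<A>) = {λ, t, u}.
FIRST(<S> <S>): take FIRST of each symbol in turn, carrying on past any symbol whose FIRST contains λ; result {λ, t, u}.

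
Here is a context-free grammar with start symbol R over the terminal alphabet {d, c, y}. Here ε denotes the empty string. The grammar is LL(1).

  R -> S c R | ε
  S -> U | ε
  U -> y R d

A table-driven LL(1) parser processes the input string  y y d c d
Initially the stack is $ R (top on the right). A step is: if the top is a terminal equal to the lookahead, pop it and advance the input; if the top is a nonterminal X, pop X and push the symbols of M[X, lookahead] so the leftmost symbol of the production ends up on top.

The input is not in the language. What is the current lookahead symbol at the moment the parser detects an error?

$

      Stack              Input        Action
   1  $ R                y y d c d $  expand R -> S c R
   2  $ R c S            y y d c d $  expand S -> U
   3  $ R c U            y y d c d $  expand U -> y R d
   4  $ R c d R y        y y d c d $  match y
   5  $ R c d R          y d c d $    expand R -> S c R
   6  $ R c d R c S      y d c d $    expand S -> U
   7  $ R c d R c U      y d c d $    expand U -> y R d
   8  $ R c d R c d R y  y d c d $    match y
   9  $ R c d R c d R    d c d $      expand R -> ε
  10  $ R c d R c d      d c d $      match d
  11  $ R c d R c        c d $        match c
  12  $ R c d R          d $          expand R -> ε
  13  $ R c d            d $          match d
  14  $ R c              $            error: top is terminal c but lookahead is $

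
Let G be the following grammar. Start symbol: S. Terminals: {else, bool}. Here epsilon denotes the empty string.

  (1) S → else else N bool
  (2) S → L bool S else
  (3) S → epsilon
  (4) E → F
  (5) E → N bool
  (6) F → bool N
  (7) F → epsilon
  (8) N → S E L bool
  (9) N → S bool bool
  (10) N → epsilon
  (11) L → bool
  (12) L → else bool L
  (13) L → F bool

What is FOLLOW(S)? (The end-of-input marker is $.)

{$, bool, else}

FIRST(F) = {epsilon, bool}
FIRST(L) = {bool, else}  (via F bool)
FIRST(S) = {epsilon, bool, else}  (via L bool S else)
FIRST(E) = {epsilon, bool, else}  (via F, N bool)
FIRST(N) = {epsilon, bool, else}  (via S E L bool, S bool bool)
FOLLOW(S) includes $ since S is the start symbol.
FOLLOW(S): in S→L bool S else, S is followed by else with FIRST {else}; in N→S E L bool, S is followed by E L bool with FIRST {bool, else}; in N→S bool bool, S is followed by bool bool with FIRST {bool}. Thus FOLLOW(S) = {$, bool, else}.
FOLLOW(E): in N→S E L bool, E is followed by L bool with FIRST {bool, else}. Thus FOLLOW(E) = {bool, else}.
FOLLOW(F): in E→F, the suffix after F is empty, so FOLLOW(F) ⊇ FOLLOW(E) = {bool, else}; in L→F bool, F is followed by bool with FIRST {bool}. Thus FOLLOW(F) = {bool, else}.
FOLLOW(N): in S→else else N bool, N is followed by bool with FIRST {bool}; in E→N bool, N is followed by bool with FIRST {bool}; in F→bool N, the suffix after N is empty, so FOLLOW(N) ⊇ FOLLOW(F) = {bool, else}. Thus FOLLOW(N) = {bool, else}.
FOLLOW(L): in S→L bool S else, L is followed by bool S else with FIRST {bool}; in N→S E L bool, L is followed by bool with FIRST {bool}; in L→else bool L, the suffix after L is empty (adds nothing new). Thus FOLLOW(L) = {bool}.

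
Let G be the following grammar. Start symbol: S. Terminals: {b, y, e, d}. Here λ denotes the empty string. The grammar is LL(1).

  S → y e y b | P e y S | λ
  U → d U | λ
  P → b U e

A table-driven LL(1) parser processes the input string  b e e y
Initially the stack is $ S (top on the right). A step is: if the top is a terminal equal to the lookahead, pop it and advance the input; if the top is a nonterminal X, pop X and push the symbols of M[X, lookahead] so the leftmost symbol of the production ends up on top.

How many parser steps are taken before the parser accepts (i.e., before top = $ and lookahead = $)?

     Stack          Input      Action
  1  $ S            b e e y $  expand S → P e y S
  2  $ S y e P      b e e y $  expand P → b U e
  3  $ S y e e U b  b e e y $  match b
  4  $ S y e e U    e e y $    expand U → λ
  5  $ S y e e      e e y $    match e
  6  $ S y e        e y $      match e
  7  $ S y          y $        match y
  8  $ S            $          expand S → λ
Accept reached after 8 steps.

8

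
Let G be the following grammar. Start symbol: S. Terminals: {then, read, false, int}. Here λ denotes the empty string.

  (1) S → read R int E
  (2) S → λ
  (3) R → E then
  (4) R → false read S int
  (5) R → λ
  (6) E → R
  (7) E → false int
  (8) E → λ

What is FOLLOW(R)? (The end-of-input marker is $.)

FIRST(S): from S→read R int E we get {read}; from S→λ we get {λ}. So FIRST(S) = {λ, read}.
FIRST(R): from R→E then we get {false, then}; from R→false read S int we get {false}; from R→λ we get {λ}. So FIRST(R) = {λ, false, then}.
FIRST(E): from E→R we get {λ, false, then}; from E→false int we get {false}; from E→λ we get {λ}. So FIRST(E) = {λ, false, then}.
FOLLOW(S) includes $ since S is the start symbol.
FOLLOW(S): in R→false read S int, S is followed by int with FIRST {int}. Thus FOLLOW(S) = {$, int}.
FOLLOW(E): in S→read R int E, the suffix after E is empty, so FOLLOW(E) ⊇ FOLLOW(S) = {$, int}; in R→E then, E is followed by then with FIRST {then}. Thus FOLLOW(E) = {$, int, then}.
FOLLOW(R): in S→read R int E, R is followed by int E with FIRST {int}; in E→R, the suffix after R is empty, so FOLLOW(R) ⊇ FOLLOW(E) = {$, int, then}. Thus FOLLOW(R) = {$, int, then}.

{$, int, then}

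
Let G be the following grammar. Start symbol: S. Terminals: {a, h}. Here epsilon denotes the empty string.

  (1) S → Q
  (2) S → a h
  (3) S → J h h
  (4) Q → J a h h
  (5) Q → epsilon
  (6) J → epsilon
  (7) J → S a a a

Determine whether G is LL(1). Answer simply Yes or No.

No

FIRST(S) = {epsilon, a, h}
FIRST(Q) = {epsilon, a, h}
FIRST(J) = {epsilon, a, h}
FOLLOW(S) = {$, a}
FOLLOW(Q) = {$, a}
FOLLOW(J) = {a, h}
Cell M[J, a] receives both J → epsilon and J → S a a a — the grammar is not LL(1).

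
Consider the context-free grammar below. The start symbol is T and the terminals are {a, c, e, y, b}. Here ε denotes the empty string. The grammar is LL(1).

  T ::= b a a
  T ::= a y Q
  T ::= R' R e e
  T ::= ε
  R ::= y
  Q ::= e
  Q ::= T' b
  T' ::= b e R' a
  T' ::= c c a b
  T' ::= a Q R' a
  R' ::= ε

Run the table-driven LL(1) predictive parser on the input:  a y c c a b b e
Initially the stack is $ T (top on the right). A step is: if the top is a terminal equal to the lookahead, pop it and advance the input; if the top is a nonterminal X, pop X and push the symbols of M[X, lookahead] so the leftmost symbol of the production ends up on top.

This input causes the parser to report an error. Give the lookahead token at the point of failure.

e

      Stack        Input              Action
   1  $ T          a y c c a b b e $  expand T ::= a y Q
   2  $ Q y a      a y c c a b b e $  match a
   3  $ Q y        y c c a b b e $    match y
   4  $ Q          c c a b b e $      expand Q ::= T' b
   5  $ b T'       c c a b b e $      expand T' ::= c c a b
   6  $ b b a c c  c c a b b e $      match c
   7  $ b b a c    c a b b e $        match c
   8  $ b b a      a b b e $          match a
   9  $ b b        b b e $            match b
  10  $ b          b e $              match b
  11  $            e $                error: stack empty but input remains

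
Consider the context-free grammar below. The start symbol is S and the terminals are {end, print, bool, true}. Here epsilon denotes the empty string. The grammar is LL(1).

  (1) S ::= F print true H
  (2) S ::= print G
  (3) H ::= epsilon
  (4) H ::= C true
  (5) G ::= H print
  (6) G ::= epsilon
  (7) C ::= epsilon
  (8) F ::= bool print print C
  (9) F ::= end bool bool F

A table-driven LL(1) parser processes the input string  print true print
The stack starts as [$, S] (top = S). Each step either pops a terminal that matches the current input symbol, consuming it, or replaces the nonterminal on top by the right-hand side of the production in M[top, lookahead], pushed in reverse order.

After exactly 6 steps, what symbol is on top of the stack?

     Stack           Input               Action
  1  $ S             print true print $  expand S ::= print G
  2  $ G print       print true print $  match print
  3  $ G             true print $        expand G ::= H print
  4  $ print H       true print $        expand H ::= C true
  5  $ print true C  true print $        expand C ::= epsilon
  6  $ print true    true print $        match true
Stack after step 6: $ print (top = print).

print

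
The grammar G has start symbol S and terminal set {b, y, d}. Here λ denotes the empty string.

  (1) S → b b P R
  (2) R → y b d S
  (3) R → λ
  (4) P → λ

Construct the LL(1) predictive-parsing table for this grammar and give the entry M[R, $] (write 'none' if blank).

R → λ

FIRST(S): from S→b b P R we get {b}. So FIRST(S) = {b}.
FIRST(R): from R→y b d S we get {y}; from R→λ we get {λ}. So FIRST(R) = {λ, y}.
FIRST(P): from P→λ we get {λ}. So FIRST(P) = {λ}.
FOLLOW(S) includes $ since S is the start symbol.
FOLLOW(S): in R→y b d S, the suffix after S is empty, so FOLLOW(S) ⊇ FOLLOW(R) = {$}. Thus FOLLOW(S) = {$}.
FOLLOW(R): in S→b b P R, the suffix after R is empty, so FOLLOW(R) ⊇ FOLLOW(S) = {$}. Thus FOLLOW(R) = {$}.
For R → y b d S: FIRST(y b d S) = {y}, so it goes in M[R, t] for t ∈ {y}.
For R → λ: FIRST(λ) = {λ}, so it goes in M[R, t] for t ∈ {}; since λ ∈ FIRST, also for every t ∈ FOLLOW(R) = {$}.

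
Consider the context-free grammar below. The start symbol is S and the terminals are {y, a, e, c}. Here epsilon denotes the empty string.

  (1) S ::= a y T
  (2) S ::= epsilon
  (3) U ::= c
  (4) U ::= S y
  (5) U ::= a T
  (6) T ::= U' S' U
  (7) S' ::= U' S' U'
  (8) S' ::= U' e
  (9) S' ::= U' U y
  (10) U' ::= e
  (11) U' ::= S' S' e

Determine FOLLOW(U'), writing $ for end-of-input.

{a, c, e, y}

FIRST(S) = {epsilon, a}
FIRST(U) = {a, c, y}  (via S y)
FIRST(T) = {e}  (via U' S' U)
FIRST(S') = {e}  (via U' S' U', U' e, U' U y)
FIRST(U') = {e}  (via S' S' e)
FOLLOW(S) includes $ since S is the start symbol.
FOLLOW(S): in U::=S y, S is followed by y with FIRST {y}. Thus FOLLOW(S) = {$, y}.
FOLLOW(S'): in T::=U' S' U, S' is followed by U with FIRST {a, c, y}; in S'::=U' S' U', S' is followed by U' with FIRST {e}; in U'::=S' S' e (occurrence 1), S' is followed by S' e with FIRST {e}; in U'::=S' S' e (occurrence 2), S' is followed by e with FIRST {e}. Thus FOLLOW(S') = {a, c, e, y}.
FOLLOW(U'): in T::=U' S' U, U' is followed by S' U with FIRST {e}; in S'::=U' S' U' (occurrence 1), U' is followed by S' U' with FIRST {e}; in S'::=U' S' U' (occurrence 2), the suffix after U' is empty, so FOLLOW(U') ⊇ FOLLOW(S') = {a, c, e, y}; in S'::=U' e, U' is followed by e with FIRST {e}; in S'::=U' U y, U' is followed by U y with FIRST {a, c, y}. Thus FOLLOW(U') = {a, c, e, y}.
FOLLOW(U): in T::=U' S' U, the suffix after U is empty, so FOLLOW(U) ⊇ FOLLOW(T) = {$, y}; in S'::=U' U y, U is followed by y with FIRST {y}. Thus FOLLOW(U) = {$, y}.
FOLLOW(T): in S::=a y T, the suffix after T is empty, so FOLLOW(T) ⊇ FOLLOW(S) = {$, y}; in U::=a T, the suffix after T is empty, so FOLLOW(T) ⊇ FOLLOW(U) = {$, y}. Thus FOLLOW(T) = {$, y}.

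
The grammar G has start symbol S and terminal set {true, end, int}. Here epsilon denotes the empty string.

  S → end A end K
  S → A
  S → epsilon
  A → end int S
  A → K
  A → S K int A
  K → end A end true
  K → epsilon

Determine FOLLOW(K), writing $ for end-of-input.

{$, end, int}

FIRST(K) = {epsilon, end}
FIRST(S) = {epsilon, end, int}  (via A)
FIRST(A) = {epsilon, end, int}  (via K, S K int A)
FOLLOW(S) includes $ since S is the start symbol.
FOLLOW(S): in A→end int S, the suffix after S is empty, so FOLLOW(S) ⊇ FOLLOW(A) = {$, end, int}; in A→S K int A, S is followed by K int A with FIRST {end, int}. Thus FOLLOW(S) = {$, end, int}.
FOLLOW(A): in S→end A end K, A is followed by end K with FIRST {end}; in S→A, the suffix after A is empty, so FOLLOW(A) ⊇ FOLLOW(S) = {$, end, int}; in A→S K int A, the suffix after A is empty (adds nothing new); in K→end A end true, A is followed by end true with FIRST {end}. Thus FOLLOW(A) = {$, end, int}.
FOLLOW(K): in S→end A end K, the suffix after K is empty, so FOLLOW(K) ⊇ FOLLOW(S) = {$, end, int}; in A→K, the suffix after K is empty, so FOLLOW(K) ⊇ FOLLOW(A) = {$, end, int}; in A→S K int A, K is followed by int A with FIRST {int}. Thus FOLLOW(K) = {$, end, int}.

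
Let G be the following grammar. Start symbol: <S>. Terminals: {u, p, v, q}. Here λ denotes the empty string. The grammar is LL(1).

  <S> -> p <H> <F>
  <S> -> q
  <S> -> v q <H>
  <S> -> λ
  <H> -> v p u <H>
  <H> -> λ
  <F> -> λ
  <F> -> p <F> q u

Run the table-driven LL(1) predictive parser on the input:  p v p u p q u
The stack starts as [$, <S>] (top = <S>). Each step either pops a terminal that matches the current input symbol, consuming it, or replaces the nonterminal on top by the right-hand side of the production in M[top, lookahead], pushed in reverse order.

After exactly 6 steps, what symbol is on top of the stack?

     Stack            Input            Action
  1  $ <S>            p v p u p q u $  expand <S> -> p <H> <F>
  2  $ <F> <H> p      p v p u p q u $  match p
  3  $ <F> <H>        v p u p q u $    expand <H> -> v p u <H>
  4  $ <F> <H> u p v  v p u p q u $    match v
  5  $ <F> <H> u p    p u p q u $      match p
  6  $ <F> <H> u      u p q u $        match u
Stack after step 6: $ <F> <H> (top = <H>).

<H>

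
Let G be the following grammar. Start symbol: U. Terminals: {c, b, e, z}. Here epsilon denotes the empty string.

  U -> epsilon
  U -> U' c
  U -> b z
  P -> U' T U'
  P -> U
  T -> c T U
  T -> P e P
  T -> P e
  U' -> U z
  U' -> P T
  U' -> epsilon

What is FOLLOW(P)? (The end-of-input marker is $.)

{b, c, e, z}

FIRST(U): from U->epsilon we get {epsilon}; from U->U' c we get {b, c, e, z}; from U->b z we get {b}. So FIRST(U) = {epsilon, b, c, e, z}.
FIRST(P): from P->U' T U' we get {b, c, e, z}; from P->U we get {epsilon, b, c, e, z}. So FIRST(P) = {epsilon, b, c, e, z}.
FIRST(T): from T->c T U we get {c}; from T->P e P we get {b, c, e, z}; from T->P e we get {b, c, e, z}. So FIRST(T) = {b, c, e, z}.
FIRST(U'): from U'->U z we get {b, c, e, z}; from U'->P T we get {b, c, e, z}; from U'->epsilon we get {epsilon}. So FIRST(U') = {epsilon, b, c, e, z}.
FOLLOW(U) includes $ since U is the start symbol.
FOLLOW(U): in P->U, the suffix after U is empty, so FOLLOW(U) ⊇ FOLLOW(P) = {b, c, e, z}; in T->c T U, the suffix after U is empty, so FOLLOW(U) ⊇ FOLLOW(T) = {b, c, e, z}; in U'->U z, U is followed by z with FIRST {z}. Thus FOLLOW(U) = {$, b, c, e, z}.
FOLLOW(P): in T->P e P (occurrence 1), P is followed by e P with FIRST {e}; in T->P e P (occurrence 2), the suffix after P is empty, so FOLLOW(P) ⊇ FOLLOW(T) = {b, c, e, z}; in T->P e, P is followed by e with FIRST {e}; in U'->P T, P is followed by T with FIRST {b, c, e, z}. Thus FOLLOW(P) = {b, c, e, z}.
FOLLOW(U'): in U->U' c, U' is followed by c with FIRST {c}; in P->U' T U' (occurrence 1), U' is followed by T U' with FIRST {b, c, e, z}; in P->U' T U' (occurrence 2), the suffix after U' is empty, so FOLLOW(U') ⊇ FOLLOW(P) = {b, c, e, z}. Thus FOLLOW(U') = {b, c, e, z}.
FOLLOW(T): in P->U' T U', T is followed by U' with FIRST {epsilon, b, c, e, z}; in P->U' T U', the suffix after T is nullable, so FOLLOW(T) ⊇ FOLLOW(P) = {b, c, e, z}; in T->c T U, T is followed by U with FIRST {epsilon, b, c, e, z}; in T->c T U, the suffix after T is nullable (adds nothing new); in U'->P T, the suffix after T is empty, so FOLLOW(T) ⊇ FOLLOW(U') = {b, c, e, z}. Thus FOLLOW(T) = {b, c, e, z}.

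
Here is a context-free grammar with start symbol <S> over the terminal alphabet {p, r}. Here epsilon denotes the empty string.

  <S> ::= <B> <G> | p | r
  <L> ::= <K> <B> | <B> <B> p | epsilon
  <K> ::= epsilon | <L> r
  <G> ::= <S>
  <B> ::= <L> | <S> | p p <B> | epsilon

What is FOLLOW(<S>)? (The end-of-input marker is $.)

FIRST(<S>): from <S>::=<B> <G> we get {p, r}; from <S>::=p we get {p}; from <S>::=r we get {r}. So FIRST(<S>) = {p, r}.
FIRST(<G>): from <G>::=<S> we get {p, r}. So FIRST(<G>) = {p, r}.
FIRST(<L>): from <L>::=<K> <B> we get {epsilon, p, r}; from <L>::=<B> <B> p we get {p, r}; from <L>::=epsilon we get {epsilon}. So FIRST(<L>) = {epsilon, p, r}.
FIRST(<K>): from <K>::=epsilon we get {epsilon}; from <K>::=<L> r we get {p, r}. So FIRST(<K>) = {epsilon, p, r}.
FIRST(<B>): from <B>::=<L> we get {epsilon, p, r}; from <B>::=<S> we get {p, r}; from <B>::=p p <B> we get {p}; from <B>::=epsilon we get {epsilon}. So FIRST(<B>) = {epsilon, p, r}.
FOLLOW(<S>) includes $ since <S> is the start symbol.
FOLLOW(<S>): in <G>::=<S>, the suffix after <S> is empty, so FOLLOW(<S>) ⊇ FOLLOW(<G>) = {$, p, r}; in <B>::=<S>, the suffix after <S> is empty, so FOLLOW(<S>) ⊇ FOLLOW(<B>) = {p, r}. Thus FOLLOW(<S>) = {$, p, r}.
FOLLOW(<G>): in <S>::=<B> <G>, the suffix after <G> is empty, so FOLLOW(<G>) ⊇ FOLLOW(<S>) = {$, p, r}. Thus FOLLOW(<G>) = {$, p, r}.
FOLLOW(<L>): in <K>::=<L> r, <L> is followed by r with FIRST {r}; in <B>::=<L>, the suffix after <L> is empty, so FOLLOW(<L>) ⊇ FOLLOW(<B>) = {p, r}. Thus FOLLOW(<L>) = {p, r}.
FOLLOW(<K>): in <L>::=<K> <B>, <K> is followed by <B> with FIRST {epsilon, p, r}; in <L>::=<K> <B>, the suffix after <K> is nullable, so FOLLOW(<K>) ⊇ FOLLOW(<L>) = {p, r}. Thus FOLLOW(<K>) = {p, r}.
FOLLOW(<B>): in <S>::=<B> <G>, <B> is followed by <G> with FIRST {p, r}; in <L>::=<K> <B>, the suffix after <B> is empty, so FOLLOW(<B>) ⊇ FOLLOW(<L>) = {p, r}; in <L>::=<B> <B> p (occurrence 1), <B> is followed by <B> p with FIRST {p, r}; in <L>::=<B> <B> p (occurrence 2), <B> is followed by p with FIRST {p}; in <B>::=p p <B>, the suffix after <B> is empty (adds nothing new). Thus FOLLOW(<B>) = {p, r}.

{$, p, r}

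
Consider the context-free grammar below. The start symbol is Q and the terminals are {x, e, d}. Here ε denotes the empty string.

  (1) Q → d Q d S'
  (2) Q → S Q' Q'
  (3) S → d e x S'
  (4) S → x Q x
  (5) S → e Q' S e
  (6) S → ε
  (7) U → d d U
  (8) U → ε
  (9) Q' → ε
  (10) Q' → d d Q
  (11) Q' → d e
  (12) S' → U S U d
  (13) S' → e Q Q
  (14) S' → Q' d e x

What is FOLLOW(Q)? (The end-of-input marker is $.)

FIRST(S): from S→d e x S' we get {d}; from S→x Q x we get {x}; from S→e Q' S e we get {e}; from S→ε we get {ε}. So FIRST(S) = {ε, d, e, x}.
FIRST(U): from U→d d U we get {d}; from U→ε we get {ε}. So FIRST(U) = {ε, d}.
FIRST(Q'): from Q'→ε we get {ε}; from Q'→d d Q we get {d}; from Q'→d e we get {d}. So FIRST(Q') = {ε, d}.
FIRST(Q): from Q→d Q d S' we get {d}; from Q→S Q' Q' we get {ε, d, e, x}. So FIRST(Q) = {ε, d, e, x}.
FIRST(S'): from S'→U S U d we get {d, e, x}; from S'→e Q Q we get {e}; from S'→Q' d e x we get {d}. So FIRST(S') = {d, e, x}.
FOLLOW(Q) includes $ since Q is the start symbol.
FOLLOW(U): in U→d d U, the suffix after U is empty (adds nothing new); in S'→U S U d (occurrence 1), U is followed by S U d with FIRST {d, e, x}; in S'→U S U d (occurrence 2), U is followed by d with FIRST {d}. Thus FOLLOW(U) = {d, e, x}.
FOLLOW(Q): in Q→d Q d S', Q is followed by d S' with FIRST {d}; in S→x Q x, Q is followed by x with FIRST {x}; in Q'→d d Q, the suffix after Q is empty, so FOLLOW(Q) ⊇ FOLLOW(Q') = {$, d, e, x}; in S'→e Q Q (occurrence 1), Q is followed by Q with FIRST {ε, d, e, x}; in S'→e Q Q (occurrence 1), the suffix after Q is nullable, so FOLLOW(Q) ⊇ FOLLOW(S') = {$, d, e, x}; in S'→e Q Q (occurrence 2), the suffix after Q is empty, so FOLLOW(Q) ⊇ FOLLOW(S') = {$, d, e, x}. Thus FOLLOW(Q) = {$, d, e, x}.
FOLLOW(S): in Q→S Q' Q', S is followed by Q' Q' with FIRST {ε, d}; in Q→S Q' Q', the suffix after S is nullable, so FOLLOW(S) ⊇ FOLLOW(Q) = {$, d, e, x}; in S→e Q' S e, S is followed by e with FIRST {e}; in S'→U S U d, S is followed by U d with FIRST {d}. Thus FOLLOW(S) = {$, d, e, x}.
FOLLOW(Q'): in Q→S Q' Q' (occurrence 1), Q' is followed by Q' with FIRST {ε, d}; in Q→S Q' Q' (occurrence 1), the suffix after Q' is nullable, so FOLLOW(Q') ⊇ FOLLOW(Q) = {$, d, e, x}; in Q→S Q' Q' (occurrence 2), the suffix after Q' is empty, so FOLLOW(Q') ⊇ FOLLOW(Q) = {$, d, e, x}; in S→e Q' S e, Q' is followed by S e with FIRST {d, e, x}; in S'→Q' d e x, Q' is followed by d e x with FIRST {d}. Thus FOLLOW(Q') = {$, d, e, x}.
FOLLOW(S'): in Q→d Q d S', the suffix after S' is empty, so FOLLOW(S') ⊇ FOLLOW(Q) = {$, d, e, x}; in S→d e x S', the suffix after S' is empty, so FOLLOW(S') ⊇ FOLLOW(S) = {$, d, e, x}. Thus FOLLOW(S') = {$, d, e, x}.

{$, d, e, x}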